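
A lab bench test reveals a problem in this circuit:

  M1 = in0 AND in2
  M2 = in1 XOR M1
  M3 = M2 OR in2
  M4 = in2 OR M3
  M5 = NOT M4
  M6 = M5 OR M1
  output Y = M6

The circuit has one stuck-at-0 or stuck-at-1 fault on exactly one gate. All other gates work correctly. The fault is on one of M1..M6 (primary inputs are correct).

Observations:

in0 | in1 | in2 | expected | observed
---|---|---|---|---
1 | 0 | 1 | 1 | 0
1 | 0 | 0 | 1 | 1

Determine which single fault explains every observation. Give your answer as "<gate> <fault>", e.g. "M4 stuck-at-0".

Fault-free values for test 1 (in0=1, in1=0, in2=1): M1=1, M2=1, M3=1, M4=1, M5=0, M6=1, giving Y=1. Observed 0.
Test 1: faults giving observed 0 are {M1 stuck-at-0, M6 stuck-at-0}.
Test 2 (in0=1, in1=0, in2=0): fault-free M1=0, M2=0, M3=0, M4=0, M5=1, M6=1 → 1; observed 1. Eliminates M6 stuck-at-0.
Only M1 stuck-at-0 is consistent with every test.

M1 stuck-at-0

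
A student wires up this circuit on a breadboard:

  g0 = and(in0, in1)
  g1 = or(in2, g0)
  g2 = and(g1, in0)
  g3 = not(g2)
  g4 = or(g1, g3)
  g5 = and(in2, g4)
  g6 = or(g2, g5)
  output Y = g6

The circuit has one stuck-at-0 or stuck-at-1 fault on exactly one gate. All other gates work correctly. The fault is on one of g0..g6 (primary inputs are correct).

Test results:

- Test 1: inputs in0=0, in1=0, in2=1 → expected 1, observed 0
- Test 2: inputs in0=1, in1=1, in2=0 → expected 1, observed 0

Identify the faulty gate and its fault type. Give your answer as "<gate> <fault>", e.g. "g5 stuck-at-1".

Fault-free values for test 1 (in0=0, in1=0, in2=1): g0=0, g1=1, g2=0, g3=1, g4=1, g5=1, g6=1, giving Y=1. Observed 0.
Test 1: faults giving observed 0 are {g4 stuck-at-0, g5 stuck-at-0, g6 stuck-at-0}.
Test 2 (in0=1, in1=1, in2=0): fault-free g0=1, g1=1, g2=1, g3=0, g4=1, g5=0, g6=1 → 1; observed 0. Eliminates g4 stuck-at-0, g5 stuck-at-0.
Only g6 stuck-at-0 is consistent with every test.

g6 stuck-at-0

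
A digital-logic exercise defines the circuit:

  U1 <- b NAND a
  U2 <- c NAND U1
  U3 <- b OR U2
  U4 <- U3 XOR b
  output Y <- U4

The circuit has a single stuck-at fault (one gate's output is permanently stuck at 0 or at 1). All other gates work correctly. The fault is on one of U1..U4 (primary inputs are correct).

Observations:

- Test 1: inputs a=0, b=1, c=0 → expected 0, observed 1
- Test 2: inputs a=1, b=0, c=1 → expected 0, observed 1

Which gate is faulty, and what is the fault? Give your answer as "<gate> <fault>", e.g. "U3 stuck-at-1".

Fault-free values for test 1 (a=0, b=1, c=0): U1=1, U2=1, U3=1, U4=0, giving Y=0. Observed 1.
Test 1: faults giving observed 1 are {U3 stuck-at-0, U4 stuck-at-1}.
Test 2 (a=1, b=0, c=1): fault-free U1=1, U2=0, U3=0, U4=0 → 0; observed 1. Eliminates U3 stuck-at-0.
Only U4 stuck-at-1 is consistent with every test.

U4 stuck-at-1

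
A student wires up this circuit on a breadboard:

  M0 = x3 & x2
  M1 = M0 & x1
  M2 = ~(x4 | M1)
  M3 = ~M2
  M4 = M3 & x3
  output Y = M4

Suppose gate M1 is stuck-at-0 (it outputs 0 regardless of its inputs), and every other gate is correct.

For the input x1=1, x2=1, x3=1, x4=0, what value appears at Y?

0

Propagate with M1 forced: M0=1, M1=0 [stuck-at-0], M2=1, M3=0, M4=0.
So Y = 0. (Without the fault it would be 1.)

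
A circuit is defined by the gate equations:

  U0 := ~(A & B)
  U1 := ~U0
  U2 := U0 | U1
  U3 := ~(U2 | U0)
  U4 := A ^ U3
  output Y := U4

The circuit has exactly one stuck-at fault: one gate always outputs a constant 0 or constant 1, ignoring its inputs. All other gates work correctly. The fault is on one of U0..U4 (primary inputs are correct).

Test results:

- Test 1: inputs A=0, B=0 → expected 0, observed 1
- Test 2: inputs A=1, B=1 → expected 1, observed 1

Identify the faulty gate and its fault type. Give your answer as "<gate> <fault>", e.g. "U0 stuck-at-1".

Fault-free values for test 1 (A=0, B=0): U0=1, U1=0, U2=1, U3=0, U4=0, giving Y=0. Observed 1.
Test 1: faults giving observed 1 are {U3 stuck-at-1, U4 stuck-at-1}.
Test 2 (A=1, B=1): fault-free U0=0, U1=1, U2=1, U3=0, U4=1 → 1; observed 1. Eliminates U3 stuck-at-1.
Only U4 stuck-at-1 is consistent with every test.

U4 stuck-at-1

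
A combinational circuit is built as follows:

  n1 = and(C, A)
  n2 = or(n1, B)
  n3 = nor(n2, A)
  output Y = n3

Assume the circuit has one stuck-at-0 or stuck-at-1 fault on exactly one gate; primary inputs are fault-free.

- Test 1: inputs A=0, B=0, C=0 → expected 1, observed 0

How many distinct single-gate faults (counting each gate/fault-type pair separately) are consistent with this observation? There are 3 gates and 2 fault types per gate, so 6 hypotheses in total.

Fault-free: n1=0, n2=0, n3=1 → 1. Observed 0.
  n1 stuck-at-0: output 1 ✗
  n1 stuck-at-1: output 0 ✓
  n2 stuck-at-0: output 1 ✗
  n2 stuck-at-1: output 0 ✓
  n3 stuck-at-0: output 0 ✓
  n3 stuck-at-1: output 1 ✗
Consistent faults: {n1 stuck-at-1, n2 stuck-at-1, n3 stuck-at-0} — 3 in all.

3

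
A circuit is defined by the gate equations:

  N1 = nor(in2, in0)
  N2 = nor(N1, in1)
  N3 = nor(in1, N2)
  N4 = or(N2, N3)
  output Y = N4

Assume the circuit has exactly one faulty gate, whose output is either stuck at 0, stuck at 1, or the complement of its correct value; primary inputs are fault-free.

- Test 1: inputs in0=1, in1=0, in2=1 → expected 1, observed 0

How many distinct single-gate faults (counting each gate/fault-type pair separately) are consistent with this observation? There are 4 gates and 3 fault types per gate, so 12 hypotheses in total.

2

Fault-free: N1=0, N2=1, N3=0, N4=1 → 1. Observed 0.
  N1 stuck-at-0: output 1 ✗
  N1 stuck-at-1: output 1 ✗
  N1 inverted output: output 1 ✗
  N2 stuck-at-0: output 1 ✗
  N2 stuck-at-1: output 1 ✗
  N2 inverted output: output 1 ✗
  N3 stuck-at-0: output 1 ✗
  N3 stuck-at-1: output 1 ✗
  N3 inverted output: output 1 ✗
  N4 stuck-at-0: output 0 ✓
  N4 stuck-at-1: output 1 ✗
  N4 inverted output: output 0 ✓
Consistent faults: {N4 stuck-at-0, N4 inverted output} — 2 in all.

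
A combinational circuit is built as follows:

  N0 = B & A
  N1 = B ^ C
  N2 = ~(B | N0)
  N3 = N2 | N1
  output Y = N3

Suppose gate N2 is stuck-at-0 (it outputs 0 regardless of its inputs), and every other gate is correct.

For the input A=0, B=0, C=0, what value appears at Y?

Propagate with N2 forced: N0=0, N1=0, N2=0 [stuck-at-0], N3=0.
So Y = 0. (Without the fault it would be 1.)

0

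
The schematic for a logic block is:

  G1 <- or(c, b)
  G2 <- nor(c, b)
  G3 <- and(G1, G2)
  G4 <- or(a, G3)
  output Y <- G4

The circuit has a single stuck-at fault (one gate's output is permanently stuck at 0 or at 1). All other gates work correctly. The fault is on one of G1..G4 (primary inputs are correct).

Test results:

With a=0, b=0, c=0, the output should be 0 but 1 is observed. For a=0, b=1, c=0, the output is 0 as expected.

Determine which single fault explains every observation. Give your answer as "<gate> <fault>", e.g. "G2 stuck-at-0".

G1 stuck-at-1

Fault-free values for test 1 (a=0, b=0, c=0): G1=0, G2=1, G3=0, G4=0, giving Y=0. Observed 1.
Test 1: faults giving observed 1 are {G1 stuck-at-1, G3 stuck-at-1, G4 stuck-at-1}.
Test 2 (a=0, b=1, c=0): fault-free G1=1, G2=0, G3=0, G4=0 → 0; observed 0. Eliminates G3 stuck-at-1, G4 stuck-at-1.
Only G1 stuck-at-1 is consistent with every test.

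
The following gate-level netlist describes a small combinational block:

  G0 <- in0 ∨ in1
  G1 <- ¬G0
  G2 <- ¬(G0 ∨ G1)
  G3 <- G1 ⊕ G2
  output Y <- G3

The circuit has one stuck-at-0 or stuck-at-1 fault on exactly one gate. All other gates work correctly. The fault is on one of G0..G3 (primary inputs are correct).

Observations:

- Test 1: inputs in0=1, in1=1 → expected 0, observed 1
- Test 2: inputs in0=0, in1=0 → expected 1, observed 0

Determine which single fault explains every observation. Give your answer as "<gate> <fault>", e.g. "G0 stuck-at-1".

G2 stuck-at-1

Fault-free values for test 1 (in0=1, in1=1): G0=1, G1=0, G2=0, G3=0, giving Y=0. Observed 1.
Test 1: faults giving observed 1 are {G0 stuck-at-0, G1 stuck-at-1, G2 stuck-at-1, G3 stuck-at-1}.
Test 2 (in0=0, in1=0): fault-free G0=0, G1=1, G2=0, G3=1 → 1; observed 0. Eliminates G0 stuck-at-0, G1 stuck-at-1, G3 stuck-at-1.
Only G2 stuck-at-1 is consistent with every test.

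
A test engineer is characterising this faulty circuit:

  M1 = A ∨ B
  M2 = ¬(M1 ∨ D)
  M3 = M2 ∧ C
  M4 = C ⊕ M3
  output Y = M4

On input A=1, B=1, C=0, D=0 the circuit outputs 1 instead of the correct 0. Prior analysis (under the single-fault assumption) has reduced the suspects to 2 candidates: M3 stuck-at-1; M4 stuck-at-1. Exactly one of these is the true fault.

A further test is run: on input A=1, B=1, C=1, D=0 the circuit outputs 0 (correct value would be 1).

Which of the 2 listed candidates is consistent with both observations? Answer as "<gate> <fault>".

M3 stuck-at-1

Evaluate each candidate on input A=1, B=1, C=1, D=0:
  M3 stuck-at-1: M1=1, M2=0, M3=1 [stuck-at-1], M4=0 → 0 — matches
  M4 stuck-at-1: M1=1, M2=0, M3=0, M4=1 [stuck-at-1] → 1 — eliminated
Only M3 stuck-at-1 reproduces the observed 0.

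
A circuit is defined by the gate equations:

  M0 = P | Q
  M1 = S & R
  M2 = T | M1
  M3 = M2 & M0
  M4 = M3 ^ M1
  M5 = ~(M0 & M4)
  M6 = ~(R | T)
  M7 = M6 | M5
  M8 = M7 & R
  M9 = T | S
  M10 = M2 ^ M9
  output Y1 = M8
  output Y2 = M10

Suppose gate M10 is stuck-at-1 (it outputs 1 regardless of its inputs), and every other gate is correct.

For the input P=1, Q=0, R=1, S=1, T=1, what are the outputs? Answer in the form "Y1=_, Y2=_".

Y1=1, Y2=1

Propagate with M10 forced: M0=1, M1=1, M2=1, M3=1, M4=0, M5=1, M6=0, M7=1, M8=1, M9=1, M10=1 [stuck-at-1].
So the outputs are Y1=1, Y2=1. (Without the fault they would be Y1=1, Y2=0.)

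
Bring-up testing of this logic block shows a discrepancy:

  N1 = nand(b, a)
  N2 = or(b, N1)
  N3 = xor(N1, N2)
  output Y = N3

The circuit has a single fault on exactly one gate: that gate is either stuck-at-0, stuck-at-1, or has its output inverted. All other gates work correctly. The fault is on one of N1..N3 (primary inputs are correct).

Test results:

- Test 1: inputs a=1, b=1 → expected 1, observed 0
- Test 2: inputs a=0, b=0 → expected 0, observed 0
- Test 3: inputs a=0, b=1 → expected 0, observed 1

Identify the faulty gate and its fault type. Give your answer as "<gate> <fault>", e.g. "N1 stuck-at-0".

N1 inverted output

Fault-free values for test 1 (a=1, b=1): N1=0, N2=1, N3=1, giving Y=1. Observed 0.
Test 1: faults giving observed 0 are {N1 stuck-at-1, N1 inverted output, N2 stuck-at-0, N2 inverted output, N3 stuck-at-0, N3 inverted output}.
Test 2 (a=0, b=0): fault-free N1=1, N2=1, N3=0 → 0; observed 0. Eliminates N2 stuck-at-0, N2 inverted output, N3 inverted output.
Test 3 (a=0, b=1): fault-free N1=1, N2=1, N3=0 → 0; observed 1. Eliminates N1 stuck-at-1, N3 stuck-at-0.
Only N1 inverted output is consistent with every test.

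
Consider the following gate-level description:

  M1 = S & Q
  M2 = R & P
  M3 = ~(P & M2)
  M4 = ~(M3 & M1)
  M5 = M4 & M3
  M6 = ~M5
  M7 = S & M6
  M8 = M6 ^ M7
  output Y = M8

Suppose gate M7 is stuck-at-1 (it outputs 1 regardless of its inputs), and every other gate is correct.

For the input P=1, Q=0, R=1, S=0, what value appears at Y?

Propagate with M7 forced: M1=0, M2=1, M3=0, M4=1, M5=0, M6=1, M7=1 [stuck-at-1], M8=0.
So Y = 0. (Without the fault it would be 1.)

0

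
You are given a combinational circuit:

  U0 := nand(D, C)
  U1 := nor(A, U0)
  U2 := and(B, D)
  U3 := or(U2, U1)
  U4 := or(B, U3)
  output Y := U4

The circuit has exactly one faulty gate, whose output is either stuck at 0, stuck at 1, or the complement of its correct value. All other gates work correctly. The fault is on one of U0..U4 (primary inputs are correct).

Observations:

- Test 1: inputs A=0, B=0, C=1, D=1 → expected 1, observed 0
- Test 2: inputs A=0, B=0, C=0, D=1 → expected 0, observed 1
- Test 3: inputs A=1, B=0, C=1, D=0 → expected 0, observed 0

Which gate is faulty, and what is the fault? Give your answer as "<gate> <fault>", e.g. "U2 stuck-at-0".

U0 inverted output

Fault-free values for test 1 (A=0, B=0, C=1, D=1): U0=0, U1=1, U2=0, U3=1, U4=1, giving Y=1. Observed 0.
Test 1: faults giving observed 0 are {U0 stuck-at-1, U0 inverted output, U1 stuck-at-0, U1 inverted output, U3 stuck-at-0, U3 inverted output, U4 stuck-at-0, U4 inverted output}.
Test 2 (A=0, B=0, C=0, D=1): fault-free U0=1, U1=0, U2=0, U3=0, U4=0 → 0; observed 1. Eliminates U0 stuck-at-1, U1 stuck-at-0, U3 stuck-at-0, U4 stuck-at-0.
Test 3 (A=1, B=0, C=1, D=0): fault-free U0=1, U1=0, U2=0, U3=0, U4=0 → 0; observed 0. Eliminates U1 inverted output, U3 inverted output, U4 inverted output.
Only U0 inverted output is consistent with every test.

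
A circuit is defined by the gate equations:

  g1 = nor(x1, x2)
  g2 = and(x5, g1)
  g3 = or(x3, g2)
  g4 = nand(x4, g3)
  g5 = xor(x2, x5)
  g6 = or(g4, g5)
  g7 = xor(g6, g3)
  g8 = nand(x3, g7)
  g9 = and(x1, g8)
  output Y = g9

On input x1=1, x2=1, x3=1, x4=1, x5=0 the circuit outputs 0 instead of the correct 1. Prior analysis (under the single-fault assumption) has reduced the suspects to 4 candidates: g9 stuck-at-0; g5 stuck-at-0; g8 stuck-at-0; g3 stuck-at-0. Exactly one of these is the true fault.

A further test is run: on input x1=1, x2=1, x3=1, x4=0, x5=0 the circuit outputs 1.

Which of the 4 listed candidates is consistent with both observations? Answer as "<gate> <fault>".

g5 stuck-at-0

Evaluate each candidate on input x1=1, x2=1, x3=1, x4=0, x5=0:
  g9 stuck-at-0: g1=0, g2=0, g3=1, g4=1, g5=1, g6=1, g7=0, g8=1, g9=0 [stuck-at-0] → 0 — eliminated
  g5 stuck-at-0: g1=0, g2=0, g3=1, g4=1, g5=0 [stuck-at-0], g6=1, g7=0, g8=1, g9=1 → 1 — matches
  g8 stuck-at-0: g1=0, g2=0, g3=1, g4=1, g5=1, g6=1, g7=0, g8=0 [stuck-at-0], g9=0 → 0 — eliminated
  g3 stuck-at-0: g1=0, g2=0, g3=0 [stuck-at-0], g4=1, g5=1, g6=1, g7=1, g8=0, g9=0 → 0 — eliminated
Only g5 stuck-at-0 reproduces the observed 1.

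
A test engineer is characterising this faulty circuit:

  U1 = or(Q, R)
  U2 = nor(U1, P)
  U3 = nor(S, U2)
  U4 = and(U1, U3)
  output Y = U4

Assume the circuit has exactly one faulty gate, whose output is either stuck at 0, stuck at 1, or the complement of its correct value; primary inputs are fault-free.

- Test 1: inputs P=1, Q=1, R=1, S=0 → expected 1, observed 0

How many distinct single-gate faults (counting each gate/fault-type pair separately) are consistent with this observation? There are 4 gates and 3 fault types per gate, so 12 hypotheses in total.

8

Fault-free: U1=1, U2=0, U3=1, U4=1 → 1. Observed 0.
  U1 stuck-at-0: output 0 ✓
  U1 stuck-at-1: output 1 ✗
  U1 inverted output: output 0 ✓
  U2 stuck-at-0: output 1 ✗
  U2 stuck-at-1: output 0 ✓
  U2 inverted output: output 0 ✓
  U3 stuck-at-0: output 0 ✓
  U3 stuck-at-1: output 1 ✗
  U3 inverted output: output 0 ✓
  U4 stuck-at-0: output 0 ✓
  U4 stuck-at-1: output 1 ✗
  U4 inverted output: output 0 ✓
Consistent faults: {U1 stuck-at-0, U1 inverted output, U2 stuck-at-1, U2 inverted output, U3 stuck-at-0, U3 inverted output, U4 stuck-at-0, U4 inverted output} — 8 in all.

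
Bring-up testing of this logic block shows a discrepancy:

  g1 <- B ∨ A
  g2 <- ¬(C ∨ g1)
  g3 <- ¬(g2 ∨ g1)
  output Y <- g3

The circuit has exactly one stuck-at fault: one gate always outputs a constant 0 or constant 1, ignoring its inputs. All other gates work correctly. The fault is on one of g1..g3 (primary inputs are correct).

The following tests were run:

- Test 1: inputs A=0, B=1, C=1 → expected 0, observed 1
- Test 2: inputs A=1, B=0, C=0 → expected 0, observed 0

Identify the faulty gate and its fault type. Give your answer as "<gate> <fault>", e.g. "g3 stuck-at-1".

Fault-free values for test 1 (A=0, B=1, C=1): g1=1, g2=0, g3=0, giving Y=0. Observed 1.
Test 1: faults giving observed 1 are {g1 stuck-at-0, g3 stuck-at-1}.
Test 2 (A=1, B=0, C=0): fault-free g1=1, g2=0, g3=0 → 0; observed 0. Eliminates g3 stuck-at-1.
Only g1 stuck-at-0 is consistent with every test.

g1 stuck-at-0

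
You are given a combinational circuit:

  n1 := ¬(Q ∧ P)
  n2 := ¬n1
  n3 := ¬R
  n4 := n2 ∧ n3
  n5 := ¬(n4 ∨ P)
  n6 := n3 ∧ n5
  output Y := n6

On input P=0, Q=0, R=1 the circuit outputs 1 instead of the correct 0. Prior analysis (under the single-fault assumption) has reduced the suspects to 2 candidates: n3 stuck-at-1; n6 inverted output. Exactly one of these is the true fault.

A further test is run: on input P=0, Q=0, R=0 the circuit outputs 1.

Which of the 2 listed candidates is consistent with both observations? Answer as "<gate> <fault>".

n3 stuck-at-1

Evaluate each candidate on input P=0, Q=0, R=0:
  n3 stuck-at-1: n1=1, n2=0, n3=1 [stuck-at-1], n4=0, n5=1, n6=1 → 1 — matches
  n6 inverted output: n1=1, n2=0, n3=1, n4=0, n5=1, n6=0 [inverted output] → 0 — eliminated
Only n3 stuck-at-1 reproduces the observed 1.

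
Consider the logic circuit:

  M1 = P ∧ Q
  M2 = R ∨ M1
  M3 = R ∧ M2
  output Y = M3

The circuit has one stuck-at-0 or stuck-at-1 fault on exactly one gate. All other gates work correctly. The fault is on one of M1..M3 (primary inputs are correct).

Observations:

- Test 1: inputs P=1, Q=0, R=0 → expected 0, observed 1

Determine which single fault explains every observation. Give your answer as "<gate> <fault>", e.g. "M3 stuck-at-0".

Fault-free values for test 1 (P=1, Q=0, R=0): M1=0, M2=0, M3=0, giving Y=0. Observed 1.
Test 1: faults giving observed 1 are {M3 stuck-at-1}.
Only M3 stuck-at-1 is consistent with every test.

M3 stuck-at-1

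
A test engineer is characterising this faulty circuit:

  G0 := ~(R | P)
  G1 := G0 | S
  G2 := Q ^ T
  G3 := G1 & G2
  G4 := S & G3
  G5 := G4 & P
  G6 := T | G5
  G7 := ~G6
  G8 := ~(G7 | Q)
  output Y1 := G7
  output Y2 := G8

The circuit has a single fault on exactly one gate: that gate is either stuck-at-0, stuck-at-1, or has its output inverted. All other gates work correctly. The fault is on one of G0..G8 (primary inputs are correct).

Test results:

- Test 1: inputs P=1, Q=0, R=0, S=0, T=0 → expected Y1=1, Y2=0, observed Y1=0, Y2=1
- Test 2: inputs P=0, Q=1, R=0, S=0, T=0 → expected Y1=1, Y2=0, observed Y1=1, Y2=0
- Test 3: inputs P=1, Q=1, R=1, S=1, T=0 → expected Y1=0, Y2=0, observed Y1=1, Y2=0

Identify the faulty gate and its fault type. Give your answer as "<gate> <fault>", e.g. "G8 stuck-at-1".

Fault-free values for test 1 (P=1, Q=0, R=0, S=0, T=0): G0=0, G1=0, G2=0, G3=0, G4=0, G5=0, G6=0, G7=1, G8=0, giving Y1=1, Y2=0. Observed Y1=0, Y2=1.
Test 1: faults giving observed Y1=0, Y2=1 are {G4 stuck-at-1, G4 inverted output, G5 stuck-at-1, G5 inverted output, G6 stuck-at-1, G6 inverted output, G7 stuck-at-0, G7 inverted output}.
Test 2 (P=0, Q=1, R=0, S=0, T=0): fault-free G0=1, G1=1, G2=1, G3=1, G4=0, G5=0, G6=0, G7=1, G8=0 → Y1=1, Y2=0; observed Y1=1, Y2=0. Eliminates G5 stuck-at-1, G5 inverted output, G6 stuck-at-1, G6 inverted output, G7 stuck-at-0, G7 inverted output.
Test 3 (P=1, Q=1, R=1, S=1, T=0): fault-free G0=0, G1=1, G2=1, G3=1, G4=1, G5=1, G6=1, G7=0, G8=0 → Y1=0, Y2=0; observed Y1=1, Y2=0. Eliminates G4 stuck-at-1.
Only G4 inverted output is consistent with every test.

G4 inverted output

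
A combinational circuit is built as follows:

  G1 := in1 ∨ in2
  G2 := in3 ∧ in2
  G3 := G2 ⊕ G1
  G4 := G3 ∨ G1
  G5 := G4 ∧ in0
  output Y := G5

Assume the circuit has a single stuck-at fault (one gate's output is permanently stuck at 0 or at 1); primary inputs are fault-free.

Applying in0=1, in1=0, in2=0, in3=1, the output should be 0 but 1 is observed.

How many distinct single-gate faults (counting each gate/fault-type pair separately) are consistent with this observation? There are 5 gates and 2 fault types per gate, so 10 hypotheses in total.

Fault-free: G1=0, G2=0, G3=0, G4=0, G5=0 → 0. Observed 1.
  G1 stuck-at-0: output 0 ✗
  G1 stuck-at-1: output 1 ✓
  G2 stuck-at-0: output 0 ✗
  G2 stuck-at-1: output 1 ✓
  G3 stuck-at-0: output 0 ✗
  G3 stuck-at-1: output 1 ✓
  G4 stuck-at-0: output 0 ✗
  G4 stuck-at-1: output 1 ✓
  G5 stuck-at-0: output 0 ✗
  G5 stuck-at-1: output 1 ✓
Consistent faults: {G1 stuck-at-1, G2 stuck-at-1, G3 stuck-at-1, G4 stuck-at-1, G5 stuck-at-1} — 5 in all.

5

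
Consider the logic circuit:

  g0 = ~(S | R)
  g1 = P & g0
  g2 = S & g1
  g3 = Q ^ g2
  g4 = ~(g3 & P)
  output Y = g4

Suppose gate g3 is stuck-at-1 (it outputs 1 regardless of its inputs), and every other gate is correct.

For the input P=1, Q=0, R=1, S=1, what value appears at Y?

0

Propagate with g3 forced: g0=0, g1=0, g2=0, g3=1 [stuck-at-1], g4=0.
So Y = 0. (Without the fault it would be 1.)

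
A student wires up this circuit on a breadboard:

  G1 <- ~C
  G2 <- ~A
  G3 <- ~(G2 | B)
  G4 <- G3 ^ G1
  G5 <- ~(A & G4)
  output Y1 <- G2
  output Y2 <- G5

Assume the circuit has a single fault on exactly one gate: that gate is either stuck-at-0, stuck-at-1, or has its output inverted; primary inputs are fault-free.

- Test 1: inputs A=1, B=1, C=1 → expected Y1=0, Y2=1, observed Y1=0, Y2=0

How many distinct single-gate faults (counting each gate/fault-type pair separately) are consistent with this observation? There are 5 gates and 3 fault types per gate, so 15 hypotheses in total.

8

Fault-free: G1=0, G2=0, G3=0, G4=0, G5=1 → Y1=0, Y2=1. Observed Y1=0, Y2=0.
  G1: stuck-at-1, inverted output ✓; others ✗
  G2: none of the 3 fault types match ✗
  G3: stuck-at-1, inverted output ✓; others ✗
  G4: stuck-at-1, inverted output ✓; others ✗
  G5: stuck-at-0, inverted output ✓; others ✗
Consistent faults: {G1 stuck-at-1, G1 inverted output, G3 stuck-at-1, G3 inverted output, G4 stuck-at-1, G4 inverted output, G5 stuck-at-0, G5 inverted output} — 8 in all.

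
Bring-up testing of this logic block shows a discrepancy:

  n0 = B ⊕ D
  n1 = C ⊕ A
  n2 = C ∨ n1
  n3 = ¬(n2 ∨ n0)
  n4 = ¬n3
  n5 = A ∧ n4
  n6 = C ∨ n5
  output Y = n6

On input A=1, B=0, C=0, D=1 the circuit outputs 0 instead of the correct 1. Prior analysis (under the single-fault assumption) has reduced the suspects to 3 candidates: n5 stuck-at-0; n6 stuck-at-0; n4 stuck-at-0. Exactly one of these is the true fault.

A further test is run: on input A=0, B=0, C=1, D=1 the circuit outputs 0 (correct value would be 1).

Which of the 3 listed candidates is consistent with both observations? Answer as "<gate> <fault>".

n6 stuck-at-0

Evaluate each candidate on input A=0, B=0, C=1, D=1:
  n5 stuck-at-0: n0=1, n1=1, n2=1, n3=0, n4=1, n5=0 [stuck-at-0], n6=1 → 1 — eliminated
  n6 stuck-at-0: n0=1, n1=1, n2=1, n3=0, n4=1, n5=0, n6=0 [stuck-at-0] → 0 — matches
  n4 stuck-at-0: n0=1, n1=1, n2=1, n3=0, n4=0 [stuck-at-0], n5=0, n6=1 → 1 — eliminated
Only n6 stuck-at-0 reproduces the observed 0.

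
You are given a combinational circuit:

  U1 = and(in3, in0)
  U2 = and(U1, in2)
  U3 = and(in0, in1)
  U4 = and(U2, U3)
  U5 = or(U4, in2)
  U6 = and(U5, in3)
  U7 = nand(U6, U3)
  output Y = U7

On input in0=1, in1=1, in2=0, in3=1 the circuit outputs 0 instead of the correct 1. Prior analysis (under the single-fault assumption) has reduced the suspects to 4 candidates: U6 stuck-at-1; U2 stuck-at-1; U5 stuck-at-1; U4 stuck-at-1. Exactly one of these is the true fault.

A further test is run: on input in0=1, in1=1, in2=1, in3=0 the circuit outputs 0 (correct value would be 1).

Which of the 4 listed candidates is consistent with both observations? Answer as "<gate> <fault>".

U6 stuck-at-1

Evaluate each candidate on input in0=1, in1=1, in2=1, in3=0:
  U6 stuck-at-1: U1=0, U2=0, U3=1, U4=0, U5=1, U6=1 [stuck-at-1], U7=0 → 0 — matches
  U2 stuck-at-1: U1=0, U2=1 [stuck-at-1], U3=1, U4=1, U5=1, U6=0, U7=1 → 1 — eliminated
  U5 stuck-at-1: U1=0, U2=0, U3=1, U4=0, U5=1 [stuck-at-1], U6=0, U7=1 → 1 — eliminated
  U4 stuck-at-1: U1=0, U2=0, U3=1, U4=1 [stuck-at-1], U5=1, U6=0, U7=1 → 1 — eliminated
Only U6 stuck-at-1 reproduces the observed 0.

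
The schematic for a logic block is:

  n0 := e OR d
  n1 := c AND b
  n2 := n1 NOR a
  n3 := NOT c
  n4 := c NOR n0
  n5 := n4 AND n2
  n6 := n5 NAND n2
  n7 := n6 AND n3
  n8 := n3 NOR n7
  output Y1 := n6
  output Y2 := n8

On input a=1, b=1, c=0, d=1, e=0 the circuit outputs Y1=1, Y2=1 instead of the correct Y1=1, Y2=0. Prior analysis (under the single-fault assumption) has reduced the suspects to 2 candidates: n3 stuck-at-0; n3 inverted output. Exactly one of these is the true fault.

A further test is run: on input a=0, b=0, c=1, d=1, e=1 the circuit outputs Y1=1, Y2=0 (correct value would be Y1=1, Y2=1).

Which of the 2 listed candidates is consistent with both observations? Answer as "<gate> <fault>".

Evaluate each candidate on input a=0, b=0, c=1, d=1, e=1:
  n3 stuck-at-0: n0=1, n1=0, n2=1, n3=0 [stuck-at-0], n4=0, n5=0, n6=1, n7=0, n8=1 → Y1=1, Y2=1 — eliminated
  n3 inverted output: n0=1, n1=0, n2=1, n3=1 [inverted output], n4=0, n5=0, n6=1, n7=1, n8=0 → Y1=1, Y2=0 — matches
Only n3 inverted output reproduces the observed Y1=1, Y2=0.

n3 inverted output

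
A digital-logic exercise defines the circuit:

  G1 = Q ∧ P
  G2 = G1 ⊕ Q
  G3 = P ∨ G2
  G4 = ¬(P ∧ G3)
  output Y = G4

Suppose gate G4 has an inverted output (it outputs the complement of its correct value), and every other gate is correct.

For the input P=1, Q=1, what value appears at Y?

1

Propagate with G4 forced: G1=1, G2=0, G3=1, G4=1 [inverted output].
So Y = 1. (Without the fault it would be 0.)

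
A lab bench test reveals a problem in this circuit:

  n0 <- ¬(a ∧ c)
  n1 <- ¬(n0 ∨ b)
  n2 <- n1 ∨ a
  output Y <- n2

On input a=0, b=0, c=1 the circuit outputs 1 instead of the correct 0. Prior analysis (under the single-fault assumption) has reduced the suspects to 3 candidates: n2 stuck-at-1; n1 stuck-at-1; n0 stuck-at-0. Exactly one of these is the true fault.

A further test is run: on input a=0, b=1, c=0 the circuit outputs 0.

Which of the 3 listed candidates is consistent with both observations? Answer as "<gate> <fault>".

n0 stuck-at-0

Evaluate each candidate on input a=0, b=1, c=0:
  n2 stuck-at-1: n0=1, n1=0, n2=1 [stuck-at-1] → 1 — eliminated
  n1 stuck-at-1: n0=1, n1=1 [stuck-at-1], n2=1 → 1 — eliminated
  n0 stuck-at-0: n0=0 [stuck-at-0], n1=0, n2=0 → 0 — matches
Only n0 stuck-at-0 reproduces the observed 0.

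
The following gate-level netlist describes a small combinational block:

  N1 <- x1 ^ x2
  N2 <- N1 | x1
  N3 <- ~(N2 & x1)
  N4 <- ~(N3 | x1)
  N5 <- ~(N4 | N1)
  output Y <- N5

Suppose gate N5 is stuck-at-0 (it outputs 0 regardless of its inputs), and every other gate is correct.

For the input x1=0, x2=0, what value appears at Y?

Propagate with N5 forced: N1=0, N2=0, N3=1, N4=0, N5=0 [stuck-at-0].
So Y = 0. (Without the fault it would be 1.)

0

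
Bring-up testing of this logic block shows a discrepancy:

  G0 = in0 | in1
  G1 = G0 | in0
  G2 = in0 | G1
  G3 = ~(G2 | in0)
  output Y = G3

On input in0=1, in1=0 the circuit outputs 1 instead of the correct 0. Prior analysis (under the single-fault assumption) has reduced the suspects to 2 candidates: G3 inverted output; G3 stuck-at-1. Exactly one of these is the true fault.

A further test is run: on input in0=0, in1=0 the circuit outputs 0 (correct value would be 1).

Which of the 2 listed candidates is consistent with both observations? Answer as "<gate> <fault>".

Evaluate each candidate on input in0=0, in1=0:
  G3 inverted output: G0=0, G1=0, G2=0, G3=0 [inverted output] → 0 — matches
  G3 stuck-at-1: G0=0, G1=0, G2=0, G3=1 [stuck-at-1] → 1 — eliminated
Only G3 inverted output reproduces the observed 0.

G3 inverted output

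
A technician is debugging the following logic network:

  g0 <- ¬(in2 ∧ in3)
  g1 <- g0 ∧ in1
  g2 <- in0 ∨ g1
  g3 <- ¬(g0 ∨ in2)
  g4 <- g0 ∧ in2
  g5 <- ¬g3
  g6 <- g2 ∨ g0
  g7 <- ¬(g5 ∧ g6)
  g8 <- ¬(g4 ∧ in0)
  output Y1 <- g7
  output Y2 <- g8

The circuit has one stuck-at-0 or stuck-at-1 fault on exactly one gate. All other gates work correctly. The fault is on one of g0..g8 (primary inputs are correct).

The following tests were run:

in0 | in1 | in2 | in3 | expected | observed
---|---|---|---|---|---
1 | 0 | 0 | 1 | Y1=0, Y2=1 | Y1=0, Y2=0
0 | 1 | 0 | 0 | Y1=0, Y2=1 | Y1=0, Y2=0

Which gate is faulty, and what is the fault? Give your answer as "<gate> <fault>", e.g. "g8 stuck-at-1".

Fault-free values for test 1 (in0=1, in1=0, in2=0, in3=1): g0=1, g1=0, g2=1, g3=0, g4=0, g5=1, g6=1, g7=0, g8=1, giving Y1=0, Y2=1. Observed Y1=0, Y2=0.
Test 1: faults giving observed Y1=0, Y2=0 are {g4 stuck-at-1, g8 stuck-at-0}.
Test 2 (in0=0, in1=1, in2=0, in3=0): fault-free g0=1, g1=1, g2=1, g3=0, g4=0, g5=1, g6=1, g7=0, g8=1 → Y1=0, Y2=1; observed Y1=0, Y2=0. Eliminates g4 stuck-at-1.
Only g8 stuck-at-0 is consistent with every test.

g8 stuck-at-0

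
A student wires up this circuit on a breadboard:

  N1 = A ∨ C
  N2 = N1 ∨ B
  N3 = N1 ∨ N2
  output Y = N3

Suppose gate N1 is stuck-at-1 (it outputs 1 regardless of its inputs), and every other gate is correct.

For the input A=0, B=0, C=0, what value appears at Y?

Propagate with N1 forced: N1=1 [stuck-at-1], N2=1, N3=1.
So Y = 1. (Without the fault it would be 0.)

1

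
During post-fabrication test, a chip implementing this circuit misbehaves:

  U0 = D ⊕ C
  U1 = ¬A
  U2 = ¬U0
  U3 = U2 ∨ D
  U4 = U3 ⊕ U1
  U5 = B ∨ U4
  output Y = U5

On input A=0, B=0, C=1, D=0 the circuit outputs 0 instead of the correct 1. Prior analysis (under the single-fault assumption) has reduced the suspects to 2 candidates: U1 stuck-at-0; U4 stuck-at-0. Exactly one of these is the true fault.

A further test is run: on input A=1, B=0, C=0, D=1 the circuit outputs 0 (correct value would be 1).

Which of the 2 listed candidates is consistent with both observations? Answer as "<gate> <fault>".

U4 stuck-at-0

Evaluate each candidate on input A=1, B=0, C=0, D=1:
  U1 stuck-at-0: U0=1, U1=0 [stuck-at-0], U2=0, U3=1, U4=1, U5=1 → 1 — eliminated
  U4 stuck-at-0: U0=1, U1=0, U2=0, U3=1, U4=0 [stuck-at-0], U5=0 → 0 — matches
Only U4 stuck-at-0 reproduces the observed 0.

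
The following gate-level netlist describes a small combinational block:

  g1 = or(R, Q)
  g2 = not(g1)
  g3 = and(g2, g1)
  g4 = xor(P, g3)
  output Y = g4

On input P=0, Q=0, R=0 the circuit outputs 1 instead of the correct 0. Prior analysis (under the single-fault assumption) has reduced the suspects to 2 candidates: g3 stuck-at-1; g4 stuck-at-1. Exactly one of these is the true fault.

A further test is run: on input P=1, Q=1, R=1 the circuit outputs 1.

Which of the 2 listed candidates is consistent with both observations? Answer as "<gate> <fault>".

Evaluate each candidate on input P=1, Q=1, R=1:
  g3 stuck-at-1: g1=1, g2=0, g3=1 [stuck-at-1], g4=0 → 0 — eliminated
  g4 stuck-at-1: g1=1, g2=0, g3=0, g4=1 [stuck-at-1] → 1 — matches
Only g4 stuck-at-1 reproduces the observed 1.

g4 stuck-at-1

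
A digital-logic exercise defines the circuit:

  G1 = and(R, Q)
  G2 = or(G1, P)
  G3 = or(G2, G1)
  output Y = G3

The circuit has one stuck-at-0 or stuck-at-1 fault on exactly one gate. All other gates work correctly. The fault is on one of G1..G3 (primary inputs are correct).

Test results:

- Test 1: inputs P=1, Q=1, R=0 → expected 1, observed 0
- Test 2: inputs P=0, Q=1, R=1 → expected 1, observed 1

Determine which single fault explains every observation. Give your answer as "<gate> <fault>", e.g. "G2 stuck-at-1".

Fault-free values for test 1 (P=1, Q=1, R=0): G1=0, G2=1, G3=1, giving Y=1. Observed 0.
Test 1: faults giving observed 0 are {G2 stuck-at-0, G3 stuck-at-0}.
Test 2 (P=0, Q=1, R=1): fault-free G1=1, G2=1, G3=1 → 1; observed 1. Eliminates G3 stuck-at-0.
Only G2 stuck-at-0 is consistent with every test.

G2 stuck-at-0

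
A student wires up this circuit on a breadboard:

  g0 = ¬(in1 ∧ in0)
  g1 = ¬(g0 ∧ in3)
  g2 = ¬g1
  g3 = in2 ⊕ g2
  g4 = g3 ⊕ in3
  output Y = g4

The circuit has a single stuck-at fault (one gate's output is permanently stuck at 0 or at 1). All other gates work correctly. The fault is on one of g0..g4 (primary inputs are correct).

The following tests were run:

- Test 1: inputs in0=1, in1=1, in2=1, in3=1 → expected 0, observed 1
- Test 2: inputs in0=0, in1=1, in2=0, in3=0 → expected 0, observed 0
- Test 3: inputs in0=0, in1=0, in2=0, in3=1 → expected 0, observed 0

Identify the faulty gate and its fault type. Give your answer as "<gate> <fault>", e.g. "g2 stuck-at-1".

Fault-free values for test 1 (in0=1, in1=1, in2=1, in3=1): g0=0, g1=1, g2=0, g3=1, g4=0, giving Y=0. Observed 1.
Test 1: faults giving observed 1 are {g0 stuck-at-1, g1 stuck-at-0, g2 stuck-at-1, g3 stuck-at-0, g4 stuck-at-1}.
Test 2 (in0=0, in1=1, in2=0, in3=0): fault-free g0=1, g1=1, g2=0, g3=0, g4=0 → 0; observed 0. Eliminates g1 stuck-at-0, g2 stuck-at-1, g4 stuck-at-1.
Test 3 (in0=0, in1=0, in2=0, in3=1): fault-free g0=1, g1=0, g2=1, g3=1, g4=0 → 0; observed 0. Eliminates g3 stuck-at-0.
Only g0 stuck-at-1 is consistent with every test.

g0 stuck-at-1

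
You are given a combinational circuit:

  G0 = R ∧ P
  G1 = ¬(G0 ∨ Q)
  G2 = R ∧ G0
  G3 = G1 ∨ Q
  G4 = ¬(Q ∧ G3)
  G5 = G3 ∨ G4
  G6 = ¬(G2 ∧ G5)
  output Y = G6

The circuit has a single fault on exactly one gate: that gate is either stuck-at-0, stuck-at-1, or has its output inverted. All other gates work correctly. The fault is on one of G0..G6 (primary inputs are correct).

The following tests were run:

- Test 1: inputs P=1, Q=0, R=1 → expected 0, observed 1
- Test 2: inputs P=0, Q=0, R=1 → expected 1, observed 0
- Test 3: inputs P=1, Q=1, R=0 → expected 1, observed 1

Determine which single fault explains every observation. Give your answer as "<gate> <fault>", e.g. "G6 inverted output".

Fault-free values for test 1 (P=1, Q=0, R=1): G0=1, G1=0, G2=1, G3=0, G4=1, G5=1, G6=0, giving Y=0. Observed 1.
Test 1: faults giving observed 1 are {G0 stuck-at-0, G0 inverted output, G2 stuck-at-0, G2 inverted output, G4 stuck-at-0, G4 inverted output, G5 stuck-at-0, G5 inverted output, G6 stuck-at-1, G6 inverted output}.
Test 2 (P=0, Q=0, R=1): fault-free G0=0, G1=1, G2=0, G3=1, G4=1, G5=1, G6=1 → 1; observed 0. Eliminates G0 stuck-at-0, G2 stuck-at-0, G4 stuck-at-0, G4 inverted output, G5 stuck-at-0, G5 inverted output, G6 stuck-at-1.
Test 3 (P=1, Q=1, R=0): fault-free G0=0, G1=0, G2=0, G3=1, G4=0, G5=1, G6=1 → 1; observed 1. Eliminates G2 inverted output, G6 inverted output.
Only G0 inverted output is consistent with every test.

G0 inverted output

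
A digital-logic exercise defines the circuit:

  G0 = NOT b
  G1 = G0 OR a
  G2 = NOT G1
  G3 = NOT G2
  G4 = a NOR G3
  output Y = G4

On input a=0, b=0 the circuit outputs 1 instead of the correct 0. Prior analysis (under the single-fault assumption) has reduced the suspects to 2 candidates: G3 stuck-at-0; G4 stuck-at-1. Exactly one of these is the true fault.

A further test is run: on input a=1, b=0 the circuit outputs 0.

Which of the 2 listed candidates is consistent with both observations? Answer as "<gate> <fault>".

Evaluate each candidate on input a=1, b=0:
  G3 stuck-at-0: G0=1, G1=1, G2=0, G3=0 [stuck-at-0], G4=0 → 0 — matches
  G4 stuck-at-1: G0=1, G1=1, G2=0, G3=1, G4=1 [stuck-at-1] → 1 — eliminated
Only G3 stuck-at-0 reproduces the observed 0.

G3 stuck-at-0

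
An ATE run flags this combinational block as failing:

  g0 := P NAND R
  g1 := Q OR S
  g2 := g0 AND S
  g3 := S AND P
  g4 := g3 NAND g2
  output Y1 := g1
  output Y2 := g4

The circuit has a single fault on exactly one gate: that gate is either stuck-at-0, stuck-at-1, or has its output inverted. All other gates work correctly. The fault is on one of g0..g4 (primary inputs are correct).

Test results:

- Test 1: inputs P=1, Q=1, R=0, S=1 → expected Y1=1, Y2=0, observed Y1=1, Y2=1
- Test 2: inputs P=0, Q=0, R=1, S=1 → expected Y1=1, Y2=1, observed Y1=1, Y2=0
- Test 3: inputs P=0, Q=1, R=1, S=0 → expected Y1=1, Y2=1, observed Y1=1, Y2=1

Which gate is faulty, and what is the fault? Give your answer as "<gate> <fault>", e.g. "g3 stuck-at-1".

g3 inverted output

Fault-free values for test 1 (P=1, Q=1, R=0, S=1): g0=1, g1=1, g2=1, g3=1, g4=0, giving Y1=1, Y2=0. Observed Y1=1, Y2=1.
Test 1: faults giving observed Y1=1, Y2=1 are {g0 stuck-at-0, g0 inverted output, g2 stuck-at-0, g2 inverted output, g3 stuck-at-0, g3 inverted output, g4 stuck-at-1, g4 inverted output}.
Test 2 (P=0, Q=0, R=1, S=1): fault-free g0=1, g1=1, g2=1, g3=0, g4=1 → Y1=1, Y2=1; observed Y1=1, Y2=0. Eliminates g0 stuck-at-0, g0 inverted output, g2 stuck-at-0, g2 inverted output, g3 stuck-at-0, g4 stuck-at-1.
Test 3 (P=0, Q=1, R=1, S=0): fault-free g0=1, g1=1, g2=0, g3=0, g4=1 → Y1=1, Y2=1; observed Y1=1, Y2=1. Eliminates g4 inverted output.
Only g3 inverted output is consistent with every test.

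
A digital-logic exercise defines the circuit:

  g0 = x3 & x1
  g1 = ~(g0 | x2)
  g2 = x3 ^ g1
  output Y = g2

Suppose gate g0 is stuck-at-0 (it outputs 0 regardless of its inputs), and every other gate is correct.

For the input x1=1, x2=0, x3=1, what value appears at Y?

Propagate with g0 forced: g0=0 [stuck-at-0], g1=1, g2=0.
So Y = 0. (Without the fault it would be 1.)

0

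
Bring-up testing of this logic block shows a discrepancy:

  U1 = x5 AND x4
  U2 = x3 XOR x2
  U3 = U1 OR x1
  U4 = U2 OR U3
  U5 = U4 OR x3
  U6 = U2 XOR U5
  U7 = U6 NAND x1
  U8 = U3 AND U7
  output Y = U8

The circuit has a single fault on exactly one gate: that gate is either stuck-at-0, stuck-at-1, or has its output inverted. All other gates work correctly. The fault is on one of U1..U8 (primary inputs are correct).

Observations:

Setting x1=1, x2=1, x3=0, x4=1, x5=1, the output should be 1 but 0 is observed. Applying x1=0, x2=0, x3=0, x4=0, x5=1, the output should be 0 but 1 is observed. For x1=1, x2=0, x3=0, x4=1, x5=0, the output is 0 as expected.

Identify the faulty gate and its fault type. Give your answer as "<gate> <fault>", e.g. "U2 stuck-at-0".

U3 inverted output

Fault-free values for test 1 (x1=1, x2=1, x3=0, x4=1, x5=1): U1=1, U2=1, U3=1, U4=1, U5=1, U6=0, U7=1, U8=1, giving Y=1. Observed 0.
Test 1: faults giving observed 0 are {U2 stuck-at-0, U2 inverted output, U3 stuck-at-0, U3 inverted output, U4 stuck-at-0, U4 inverted output, U5 stuck-at-0, U5 inverted output, U6 stuck-at-1, U6 inverted output, U7 stuck-at-0, U7 inverted output, U8 stuck-at-0, U8 inverted output}.
Test 2 (x1=0, x2=0, x3=0, x4=0, x5=1): fault-free U1=0, U2=0, U3=0, U4=0, U5=0, U6=0, U7=1, U8=0 → 0; observed 1. Eliminates U2 stuck-at-0, U2 inverted output, U3 stuck-at-0, U4 stuck-at-0, U4 inverted output, U5 stuck-at-0, U5 inverted output, U6 stuck-at-1, U6 inverted output, U7 stuck-at-0, U7 inverted output, U8 stuck-at-0.
Test 3 (x1=1, x2=0, x3=0, x4=1, x5=0): fault-free U1=0, U2=0, U3=1, U4=1, U5=1, U6=1, U7=0, U8=0 → 0; observed 0. Eliminates U8 inverted output.
Only U3 inverted output is consistent with every test.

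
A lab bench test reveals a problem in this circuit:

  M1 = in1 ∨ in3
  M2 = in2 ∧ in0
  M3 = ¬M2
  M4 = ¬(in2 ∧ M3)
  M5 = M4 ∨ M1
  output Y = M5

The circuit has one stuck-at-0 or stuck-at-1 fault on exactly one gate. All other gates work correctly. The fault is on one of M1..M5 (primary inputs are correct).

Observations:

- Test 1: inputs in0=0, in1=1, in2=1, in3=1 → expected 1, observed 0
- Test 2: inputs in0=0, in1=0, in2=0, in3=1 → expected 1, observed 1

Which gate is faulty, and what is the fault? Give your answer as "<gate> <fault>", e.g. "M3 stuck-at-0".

M1 stuck-at-0

Fault-free values for test 1 (in0=0, in1=1, in2=1, in3=1): M1=1, M2=0, M3=1, M4=0, M5=1, giving Y=1. Observed 0.
Test 1: faults giving observed 0 are {M1 stuck-at-0, M5 stuck-at-0}.
Test 2 (in0=0, in1=0, in2=0, in3=1): fault-free M1=1, M2=0, M3=1, M4=1, M5=1 → 1; observed 1. Eliminates M5 stuck-at-0.
Only M1 stuck-at-0 is consistent with every test.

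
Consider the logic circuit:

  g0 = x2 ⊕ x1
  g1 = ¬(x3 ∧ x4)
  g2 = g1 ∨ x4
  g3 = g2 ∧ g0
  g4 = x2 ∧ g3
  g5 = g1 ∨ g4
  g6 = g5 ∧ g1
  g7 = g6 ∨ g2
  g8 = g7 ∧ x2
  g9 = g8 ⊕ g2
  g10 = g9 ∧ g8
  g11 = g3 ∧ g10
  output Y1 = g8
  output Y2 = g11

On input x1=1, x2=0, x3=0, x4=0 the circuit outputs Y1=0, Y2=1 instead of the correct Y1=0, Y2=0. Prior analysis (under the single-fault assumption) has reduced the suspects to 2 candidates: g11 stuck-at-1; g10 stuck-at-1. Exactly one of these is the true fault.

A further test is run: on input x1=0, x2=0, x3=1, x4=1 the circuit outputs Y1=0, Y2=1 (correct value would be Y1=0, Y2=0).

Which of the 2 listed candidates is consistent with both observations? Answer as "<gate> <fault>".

Evaluate each candidate on input x1=0, x2=0, x3=1, x4=1:
  g11 stuck-at-1: g0=0, g1=0, g2=1, g3=0, g4=0, g5=0, g6=0, g7=1, g8=0, g9=1, g10=0, g11=1 [stuck-at-1] → Y1=0, Y2=1 — matches
  g10 stuck-at-1: g0=0, g1=0, g2=1, g3=0, g4=0, g5=0, g6=0, g7=1, g8=0, g9=1, g10=1 [stuck-at-1], g11=0 → Y1=0, Y2=0 — eliminated
Only g11 stuck-at-1 reproduces the observed Y1=0, Y2=1.

g11 stuck-at-1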